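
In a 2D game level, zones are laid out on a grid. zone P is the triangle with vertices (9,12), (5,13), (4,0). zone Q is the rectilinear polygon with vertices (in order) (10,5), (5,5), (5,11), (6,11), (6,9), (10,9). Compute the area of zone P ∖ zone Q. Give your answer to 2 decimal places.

|zone P| = 26.5, |zone P∩zone Q| = 9.6667.
|zone P ∖ zone Q| = |zone P| − |zone P∩zone Q| = 26.5 − 9.6667 = 16.83.

16.83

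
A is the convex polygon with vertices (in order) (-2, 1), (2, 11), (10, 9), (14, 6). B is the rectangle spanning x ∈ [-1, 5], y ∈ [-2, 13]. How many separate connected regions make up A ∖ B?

2

A ∖ B splits into 2 disjoint pieces (area 1.0938, area 36.7812).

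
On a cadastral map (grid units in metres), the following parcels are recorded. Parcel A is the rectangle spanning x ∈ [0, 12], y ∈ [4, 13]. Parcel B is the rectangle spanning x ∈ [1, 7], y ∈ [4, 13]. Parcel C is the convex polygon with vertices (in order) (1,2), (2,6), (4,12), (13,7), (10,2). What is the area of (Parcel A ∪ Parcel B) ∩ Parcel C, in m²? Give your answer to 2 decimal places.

The region (Parcel A ∪ Parcel B) ∩ Parcel C is the polygon with vertices (12,5.333), (11.2,4), (7,4), (1.5,4), (2,6), (4,12), (12,7.556).
By the shoelace formula its area is 56.19.

56.19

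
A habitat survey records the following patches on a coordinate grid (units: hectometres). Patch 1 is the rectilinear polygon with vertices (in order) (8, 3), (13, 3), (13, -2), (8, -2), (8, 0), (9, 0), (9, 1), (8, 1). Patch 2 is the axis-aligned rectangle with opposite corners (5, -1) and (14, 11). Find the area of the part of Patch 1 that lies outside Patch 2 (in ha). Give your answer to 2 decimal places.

5.00

|Patch 1| = 24, |Patch 1∩Patch 2| = 19.
|Patch 1 ∖ Patch 2| = |Patch 1| − |Patch 1∩Patch 2| = 24 − 19 = 5.00.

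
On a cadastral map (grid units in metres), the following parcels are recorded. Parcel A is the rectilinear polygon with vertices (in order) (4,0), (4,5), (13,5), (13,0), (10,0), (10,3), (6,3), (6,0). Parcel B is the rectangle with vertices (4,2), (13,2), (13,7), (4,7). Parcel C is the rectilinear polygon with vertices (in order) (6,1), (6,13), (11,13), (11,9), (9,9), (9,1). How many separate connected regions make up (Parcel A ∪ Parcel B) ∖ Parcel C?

2

(Parcel A ∪ Parcel B) ∖ Parcel C splits into 2 disjoint pieces (area 14, area 26).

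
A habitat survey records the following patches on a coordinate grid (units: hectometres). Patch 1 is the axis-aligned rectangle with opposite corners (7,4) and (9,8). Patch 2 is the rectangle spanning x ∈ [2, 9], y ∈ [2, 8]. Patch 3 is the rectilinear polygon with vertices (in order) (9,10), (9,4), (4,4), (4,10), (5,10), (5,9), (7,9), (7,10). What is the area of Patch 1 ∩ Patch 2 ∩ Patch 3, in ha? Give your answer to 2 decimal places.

The intersection is the polygon with vertices (7,4), (7,8), (9,8), (9,4).
By the shoelace formula its area is 8.00.

8.00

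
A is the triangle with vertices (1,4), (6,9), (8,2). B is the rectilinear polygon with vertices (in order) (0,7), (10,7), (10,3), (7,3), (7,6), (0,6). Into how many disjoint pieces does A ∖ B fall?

2

A ∖ B splits into 2 disjoint pieces (area 15.8214, area 2.5714).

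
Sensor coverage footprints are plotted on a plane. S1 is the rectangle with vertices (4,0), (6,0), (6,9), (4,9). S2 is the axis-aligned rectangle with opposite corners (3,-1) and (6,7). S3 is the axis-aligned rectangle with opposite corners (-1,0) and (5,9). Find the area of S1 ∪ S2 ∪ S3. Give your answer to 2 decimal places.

By inclusion–exclusion:
Individual areas: |S1| = 18, |S2| = 24, |S3| = 54.
|S1∩S2|: x∈[4,6], y∈[0,7] → 2·7 = 14.
|S1∩S3|: x∈[4,5], y∈[0,9] → 1·9 = 9.
|S2∩S3|: x∈[3,5], y∈[0,7] → 2·7 = 14.
|S1∩S2∩S3| = 7.
|S1 ∪ S2 ∪ S3| = 96 − 37 + 7 = 66.00.

66.00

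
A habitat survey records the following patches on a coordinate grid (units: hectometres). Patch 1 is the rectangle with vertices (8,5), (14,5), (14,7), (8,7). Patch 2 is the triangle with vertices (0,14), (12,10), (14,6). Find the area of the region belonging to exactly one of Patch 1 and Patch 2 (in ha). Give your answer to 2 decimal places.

30.75

|Patch 1| = 12, |Patch 2| = 20, |Patch 1∩Patch 2| = 0.625.
|Patch 1 △ Patch 2| = |Patch 1| + |Patch 2| − 2·|Patch 1∩Patch 2| = 12 + 20 − 1.25 = 30.75.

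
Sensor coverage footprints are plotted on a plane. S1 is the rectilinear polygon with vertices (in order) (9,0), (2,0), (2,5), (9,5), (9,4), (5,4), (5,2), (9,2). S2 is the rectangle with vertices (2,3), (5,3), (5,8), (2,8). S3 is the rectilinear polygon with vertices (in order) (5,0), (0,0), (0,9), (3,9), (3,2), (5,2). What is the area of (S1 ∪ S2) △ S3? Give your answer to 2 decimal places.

|S1 ∪ S2| = 36.
|(S1 ∪ S2) ∩ S3| = 12.
|(S1 ∪ S2) △ S3| = 36 + 31 − 24 = 43.00.

43.00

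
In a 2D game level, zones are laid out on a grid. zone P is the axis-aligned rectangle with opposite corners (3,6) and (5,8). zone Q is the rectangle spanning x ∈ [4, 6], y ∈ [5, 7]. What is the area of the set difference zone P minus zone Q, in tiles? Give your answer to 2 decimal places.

3.00

|zone P∩zone Q|: x∈[4,5], y∈[6,7] → 1·1 = 1.
|zone P| = 4.
|zone P ∖ zone Q| = |zone P| − |zone P∩zone Q| = 4 − 1 = 3.00.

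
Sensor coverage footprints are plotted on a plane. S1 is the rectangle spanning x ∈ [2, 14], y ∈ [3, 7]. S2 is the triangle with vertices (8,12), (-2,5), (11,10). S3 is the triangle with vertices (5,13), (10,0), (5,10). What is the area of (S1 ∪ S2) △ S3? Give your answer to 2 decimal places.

66.81

|S1 ∪ S2| = 68.2231.
|(S1 ∪ S2) ∩ S3| = 4.4563.
|(S1 ∪ S2) △ S3| = 68.2231 + 7.5 − 8.9127 = 66.81.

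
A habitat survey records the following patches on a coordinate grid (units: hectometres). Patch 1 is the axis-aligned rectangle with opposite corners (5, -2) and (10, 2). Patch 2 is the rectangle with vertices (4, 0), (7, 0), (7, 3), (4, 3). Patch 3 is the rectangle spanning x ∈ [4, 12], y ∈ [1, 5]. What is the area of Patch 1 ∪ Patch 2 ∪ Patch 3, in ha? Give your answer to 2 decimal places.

By inclusion–exclusion:
Individual areas: |Patch 1| = 20, |Patch 2| = 9, |Patch 3| = 32.
|Patch 1∩Patch 2|: x∈[5,7], y∈[0,2] → 2·2 = 4.
|Patch 1∩Patch 3|: x∈[5,10], y∈[1,2] → 5·1 = 5.
|Patch 2∩Patch 3|: x∈[4,7], y∈[1,3] → 3·2 = 6.
|Patch 1∩Patch 2∩Patch 3| = 2.
|Patch 1 ∪ Patch 2 ∪ Patch 3| = 61 − 15 + 2 = 48.00.

48.00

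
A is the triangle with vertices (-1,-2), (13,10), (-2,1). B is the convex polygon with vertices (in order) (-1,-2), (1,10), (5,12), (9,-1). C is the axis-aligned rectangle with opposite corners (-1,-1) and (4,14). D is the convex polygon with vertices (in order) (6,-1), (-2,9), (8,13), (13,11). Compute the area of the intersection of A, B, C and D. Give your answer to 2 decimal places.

The intersection is the polygon with vertices (4,4.6), (4,2.286), (3.627,1.966), (2.324,3.595).
By the shoelace formula its area is 2.45.

2.45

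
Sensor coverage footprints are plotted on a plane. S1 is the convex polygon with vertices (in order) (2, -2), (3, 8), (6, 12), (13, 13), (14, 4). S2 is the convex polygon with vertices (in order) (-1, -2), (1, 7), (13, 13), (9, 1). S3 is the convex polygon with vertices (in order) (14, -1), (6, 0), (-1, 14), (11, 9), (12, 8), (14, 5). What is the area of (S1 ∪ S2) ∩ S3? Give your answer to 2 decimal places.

77.88

|S1 ∪ S2| = 139.2832.
|(S1 ∪ S2) ∩ S3| = 77.88.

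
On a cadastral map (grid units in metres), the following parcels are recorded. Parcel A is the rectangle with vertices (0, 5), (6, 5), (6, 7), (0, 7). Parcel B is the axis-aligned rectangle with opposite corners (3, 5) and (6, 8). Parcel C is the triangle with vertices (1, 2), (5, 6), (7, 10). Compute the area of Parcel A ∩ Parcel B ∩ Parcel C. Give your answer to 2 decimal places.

1.75

The intersection is the polygon with vertices (3.25,5), (4.75,7), (5.5,7), (5,6), (4,5).
By the shoelace formula its area is 1.75.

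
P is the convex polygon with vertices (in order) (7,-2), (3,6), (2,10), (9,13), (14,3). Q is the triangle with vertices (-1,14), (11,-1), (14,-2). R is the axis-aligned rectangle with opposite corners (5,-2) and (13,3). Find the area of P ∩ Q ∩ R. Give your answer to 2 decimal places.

4.04

The intersection is the polygon with vertices (11.193,0.995), (10.055,0.182), (7.8,3), (9.312,3).
By the shoelace formula its area is 4.04.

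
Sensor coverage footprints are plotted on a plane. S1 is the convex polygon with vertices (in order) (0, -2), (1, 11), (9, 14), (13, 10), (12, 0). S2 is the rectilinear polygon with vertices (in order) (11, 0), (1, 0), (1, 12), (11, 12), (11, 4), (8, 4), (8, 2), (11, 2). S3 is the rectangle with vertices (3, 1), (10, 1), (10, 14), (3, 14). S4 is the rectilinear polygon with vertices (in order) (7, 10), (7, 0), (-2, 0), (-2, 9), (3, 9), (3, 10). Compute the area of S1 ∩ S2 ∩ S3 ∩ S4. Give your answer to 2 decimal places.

The intersection is the polygon with vertices (3,1), (3,9), (3,10), (7,10), (7,1).
By the shoelace formula its area is 36.00.

36.00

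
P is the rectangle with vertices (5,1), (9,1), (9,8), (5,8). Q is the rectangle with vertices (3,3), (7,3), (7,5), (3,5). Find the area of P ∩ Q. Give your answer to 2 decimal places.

4.00

|P∩Q|: x∈[5,7], y∈[3,5] → 2·2 = 4.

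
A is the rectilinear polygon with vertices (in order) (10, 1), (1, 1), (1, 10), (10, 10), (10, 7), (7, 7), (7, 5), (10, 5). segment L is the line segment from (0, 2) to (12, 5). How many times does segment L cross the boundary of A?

The segment meets the boundary at (10,4.5), (1,2.25).

2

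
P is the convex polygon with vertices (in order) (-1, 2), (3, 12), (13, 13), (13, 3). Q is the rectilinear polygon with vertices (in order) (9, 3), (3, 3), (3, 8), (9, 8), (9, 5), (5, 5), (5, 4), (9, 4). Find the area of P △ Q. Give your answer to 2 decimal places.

|P| = 118, |Q| = 26, |P∩Q| = 26.
|P △ Q| = |P| + |Q| − 2·|P∩Q| = 118 + 26 − 52 = 92.00.

92.00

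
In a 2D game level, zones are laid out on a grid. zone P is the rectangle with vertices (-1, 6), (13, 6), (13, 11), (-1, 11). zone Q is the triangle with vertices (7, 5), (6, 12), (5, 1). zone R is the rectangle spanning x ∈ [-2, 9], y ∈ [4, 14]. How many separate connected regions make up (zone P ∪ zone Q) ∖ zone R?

2

(zone P ∪ zone Q) ∖ zone R splits into 2 disjoint pieces (area 20, area 1.8409).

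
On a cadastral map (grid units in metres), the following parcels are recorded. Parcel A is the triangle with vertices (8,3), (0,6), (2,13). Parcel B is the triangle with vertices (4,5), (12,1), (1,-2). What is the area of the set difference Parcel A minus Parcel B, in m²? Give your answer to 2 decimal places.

29.95

|Parcel A| = 31, |Parcel A∩Parcel B| = 1.0462.
|Parcel A ∖ Parcel B| = |Parcel A| − |Parcel A∩Parcel B| = 31 − 1.0462 = 29.95.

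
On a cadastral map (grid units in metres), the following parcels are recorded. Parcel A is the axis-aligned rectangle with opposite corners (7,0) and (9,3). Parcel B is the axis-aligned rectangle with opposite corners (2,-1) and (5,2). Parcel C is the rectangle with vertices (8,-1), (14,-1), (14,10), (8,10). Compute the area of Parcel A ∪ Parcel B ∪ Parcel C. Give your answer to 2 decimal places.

By inclusion–exclusion:
Individual areas: |Parcel A| = 6, |Parcel B| = 9, |Parcel C| = 66.
|Parcel A∩Parcel B| = 0 (no overlap).
|Parcel A∩Parcel C|: x∈[8,9], y∈[0,3] → 1·3 = 3.
|Parcel B∩Parcel C| = 0 (no overlap).
|Parcel A∩Parcel B∩Parcel C| = 0.
|Parcel A ∪ Parcel B ∪ Parcel C| = 81 − 3 + 0 = 78.00.

78.00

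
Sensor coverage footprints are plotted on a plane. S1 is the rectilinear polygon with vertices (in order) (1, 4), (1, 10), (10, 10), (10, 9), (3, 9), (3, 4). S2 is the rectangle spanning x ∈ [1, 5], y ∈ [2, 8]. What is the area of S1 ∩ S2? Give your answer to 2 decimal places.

The intersection is the polygon with vertices (1,8), (3,8), (3,4), (1,4).
By the shoelace formula its area is 8.00.

8.00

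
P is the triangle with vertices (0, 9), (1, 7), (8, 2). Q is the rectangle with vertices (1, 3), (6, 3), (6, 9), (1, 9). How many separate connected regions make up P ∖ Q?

2

P ∖ Q splits into 2 disjoint pieces (area 0.5625, area 0.3214).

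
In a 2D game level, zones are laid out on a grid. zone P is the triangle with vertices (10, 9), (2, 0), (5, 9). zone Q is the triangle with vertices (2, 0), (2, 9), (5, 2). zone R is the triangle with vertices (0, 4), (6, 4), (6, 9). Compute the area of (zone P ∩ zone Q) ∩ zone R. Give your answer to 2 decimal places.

The region (zone P ∩ zone Q) ∩ zone R is the polygon with vertices (3.688,5.062), (4.143,4), (3.333,4).
By the shoelace formula its area is 0.43.

0.43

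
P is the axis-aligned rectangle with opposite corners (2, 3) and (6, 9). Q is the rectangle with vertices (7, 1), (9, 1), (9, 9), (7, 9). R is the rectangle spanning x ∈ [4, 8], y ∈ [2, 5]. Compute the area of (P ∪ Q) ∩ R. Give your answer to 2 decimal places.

|P ∪ Q| = 40.
|(P ∪ Q) ∩ R| = 7.00.

7.00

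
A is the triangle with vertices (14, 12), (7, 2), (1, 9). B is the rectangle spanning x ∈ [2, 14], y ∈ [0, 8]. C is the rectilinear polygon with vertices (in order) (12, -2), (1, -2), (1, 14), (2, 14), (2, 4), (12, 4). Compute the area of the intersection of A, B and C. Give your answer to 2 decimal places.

3.11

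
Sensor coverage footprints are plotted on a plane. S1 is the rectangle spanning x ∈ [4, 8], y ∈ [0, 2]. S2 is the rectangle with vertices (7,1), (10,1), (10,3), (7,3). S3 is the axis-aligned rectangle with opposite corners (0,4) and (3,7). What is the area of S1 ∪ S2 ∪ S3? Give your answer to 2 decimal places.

By inclusion–exclusion:
Individual areas: |S1| = 8, |S2| = 6, |S3| = 9.
|S1∩S2|: x∈[7,8], y∈[1,2] → 1·1 = 1.
|S1∩S3| = 0 (no overlap).
|S2∩S3| = 0 (no overlap).
|S1∩S2∩S3| = 0.
|S1 ∪ S2 ∪ S3| = 23 − 1 + 0 = 22.00.

22.00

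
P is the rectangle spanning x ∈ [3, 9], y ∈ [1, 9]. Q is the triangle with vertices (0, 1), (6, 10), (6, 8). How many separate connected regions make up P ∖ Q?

P ∖ Q splits into 2 disjoint pieces (area 39.75, area 4.0833).

2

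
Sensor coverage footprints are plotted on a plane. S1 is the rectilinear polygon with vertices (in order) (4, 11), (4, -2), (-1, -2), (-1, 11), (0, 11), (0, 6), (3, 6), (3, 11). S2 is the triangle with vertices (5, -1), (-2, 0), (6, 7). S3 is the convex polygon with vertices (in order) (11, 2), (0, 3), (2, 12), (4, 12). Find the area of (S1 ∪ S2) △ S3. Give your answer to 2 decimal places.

75.97

|S1 ∪ S2| = 60.6875.
|(S1 ∪ S2) ∩ S3| = 22.6096.
|(S1 ∪ S2) △ S3| = 60.6875 + 60.5 − 45.2191 = 75.97.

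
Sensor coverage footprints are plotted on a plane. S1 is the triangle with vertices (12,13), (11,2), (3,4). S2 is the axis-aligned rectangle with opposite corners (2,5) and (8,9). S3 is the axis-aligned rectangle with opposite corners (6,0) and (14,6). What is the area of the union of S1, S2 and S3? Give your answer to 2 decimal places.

By inclusion–exclusion:
Individual areas: |S1| = 45, |S2| = 24, |S3| = 48.
|S1∩S2| = 8.
|S1∩S3| = 17.6023.
|S2∩S3|: x∈[6,8], y∈[5,6] → 2·1 = 2.
|S1∩S2∩S3| = 2.
|S1 ∪ S2 ∪ S3| = 117 − 27.6023 + 2 = 91.40.

91.40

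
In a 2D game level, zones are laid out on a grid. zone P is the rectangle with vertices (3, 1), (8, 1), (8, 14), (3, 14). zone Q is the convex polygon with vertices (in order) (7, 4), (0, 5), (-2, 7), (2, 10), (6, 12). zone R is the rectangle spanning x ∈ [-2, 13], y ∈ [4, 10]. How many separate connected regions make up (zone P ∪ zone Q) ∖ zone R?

(zone P ∪ zone Q) ∖ zone R splits into 2 disjoint pieces (area 20.25, area 15).

2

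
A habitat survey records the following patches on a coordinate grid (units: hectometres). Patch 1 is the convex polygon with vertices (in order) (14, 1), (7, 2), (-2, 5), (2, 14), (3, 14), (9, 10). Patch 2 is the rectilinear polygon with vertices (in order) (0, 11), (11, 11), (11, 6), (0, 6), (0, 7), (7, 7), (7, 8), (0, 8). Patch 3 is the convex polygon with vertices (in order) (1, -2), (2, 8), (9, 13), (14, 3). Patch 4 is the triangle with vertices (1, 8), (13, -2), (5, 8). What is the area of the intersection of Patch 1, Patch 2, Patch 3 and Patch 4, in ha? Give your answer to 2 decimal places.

3.40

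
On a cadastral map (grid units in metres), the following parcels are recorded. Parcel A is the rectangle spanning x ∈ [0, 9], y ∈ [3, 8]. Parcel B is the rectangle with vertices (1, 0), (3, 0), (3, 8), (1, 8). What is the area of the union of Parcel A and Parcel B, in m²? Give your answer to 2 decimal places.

51.00

By inclusion–exclusion:
Individual areas: |Parcel A| = 45, |Parcel B| = 16.
|Parcel A∩Parcel B|: x∈[1,3], y∈[3,8] → 2·5 = 10.
|Parcel A ∪ Parcel B| = 61 − 10 = 51.00.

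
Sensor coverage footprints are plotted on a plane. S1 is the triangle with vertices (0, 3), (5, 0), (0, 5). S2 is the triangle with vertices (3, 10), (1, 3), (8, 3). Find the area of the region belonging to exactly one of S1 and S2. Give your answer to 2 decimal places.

28.72

|S1| = 5, |S2| = 24.5, |S1∩S2| = 0.3889.
|S1 △ S2| = |S1| + |S2| − 2·|S1∩S2| = 5 + 24.5 − 0.7778 = 28.72.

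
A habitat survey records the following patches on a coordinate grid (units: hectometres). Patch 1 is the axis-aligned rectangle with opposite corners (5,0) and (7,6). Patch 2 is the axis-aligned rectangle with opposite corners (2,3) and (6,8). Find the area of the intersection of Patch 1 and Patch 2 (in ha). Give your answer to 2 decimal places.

|Patch 1∩Patch 2|: x∈[5,6], y∈[3,6] → 1·3 = 3.

3.00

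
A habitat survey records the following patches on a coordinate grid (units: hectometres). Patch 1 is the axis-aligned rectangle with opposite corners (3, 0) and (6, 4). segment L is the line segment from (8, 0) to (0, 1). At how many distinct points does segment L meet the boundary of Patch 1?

2

The segment meets the boundary at (3,0.625), (6,0.25).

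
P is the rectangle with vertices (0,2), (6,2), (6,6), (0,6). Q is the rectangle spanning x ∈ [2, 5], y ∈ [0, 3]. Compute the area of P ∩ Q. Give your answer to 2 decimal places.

3.00

|P∩Q|: x∈[2,5], y∈[2,3] → 3·1 = 3.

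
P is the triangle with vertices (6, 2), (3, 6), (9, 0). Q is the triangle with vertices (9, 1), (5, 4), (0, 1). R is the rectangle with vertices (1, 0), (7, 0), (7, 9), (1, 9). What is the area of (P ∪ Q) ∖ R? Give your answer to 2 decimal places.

|P ∪ Q| = 14.3017.
|(P ∪ Q) ∩ R| = 12.2517.
|(P ∪ Q) ∖ R| = 14.3017 − 12.2517 = 2.05.

2.05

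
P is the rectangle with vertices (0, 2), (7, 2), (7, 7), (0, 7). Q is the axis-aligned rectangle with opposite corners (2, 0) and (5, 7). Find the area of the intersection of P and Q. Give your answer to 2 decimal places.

|P∩Q|: x∈[2,5], y∈[2,7] → 3·5 = 15.

15.00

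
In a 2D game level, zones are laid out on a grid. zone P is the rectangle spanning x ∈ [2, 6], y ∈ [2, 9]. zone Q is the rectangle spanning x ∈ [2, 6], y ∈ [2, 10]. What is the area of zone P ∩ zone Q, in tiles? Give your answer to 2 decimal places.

28.00

|zone P∩zone Q|: x∈[2,6], y∈[2,9] → 4·7 = 28.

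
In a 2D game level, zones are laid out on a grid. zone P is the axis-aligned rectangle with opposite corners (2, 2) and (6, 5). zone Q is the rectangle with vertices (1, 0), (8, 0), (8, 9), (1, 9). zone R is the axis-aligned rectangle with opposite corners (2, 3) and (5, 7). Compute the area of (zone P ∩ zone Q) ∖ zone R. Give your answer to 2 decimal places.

6.00

|zone P ∩ zone Q| = 12.
|(zone P ∩ zone Q) ∩ zone R| = 6.
|(zone P ∩ zone Q) ∖ zone R| = 12 − 6 = 6.00.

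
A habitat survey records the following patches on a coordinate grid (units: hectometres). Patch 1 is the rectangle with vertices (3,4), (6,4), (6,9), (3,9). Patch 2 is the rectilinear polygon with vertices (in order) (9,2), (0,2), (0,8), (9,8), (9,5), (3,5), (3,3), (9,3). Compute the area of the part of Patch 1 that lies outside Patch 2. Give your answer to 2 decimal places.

6.00

|Patch 1| = 15, |Patch 1∩Patch 2| = 9.
|Patch 1 ∖ Patch 2| = |Patch 1| − |Patch 1∩Patch 2| = 15 − 9 = 6.00.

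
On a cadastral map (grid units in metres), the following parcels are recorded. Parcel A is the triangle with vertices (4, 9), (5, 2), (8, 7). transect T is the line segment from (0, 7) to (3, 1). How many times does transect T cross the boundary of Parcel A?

The segment lies entirely outside Parcel A and never meets its boundary.

0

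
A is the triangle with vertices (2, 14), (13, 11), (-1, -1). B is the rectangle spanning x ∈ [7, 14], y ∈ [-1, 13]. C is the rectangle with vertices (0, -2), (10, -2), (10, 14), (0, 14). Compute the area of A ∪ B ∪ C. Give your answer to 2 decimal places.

By inclusion–exclusion:
Individual areas: |A| = 87, |B| = 98, |C| = 160.
|A∩B| = 20.3377.
|A∩C| = 79.8442.
|B∩C|: x∈[7,10], y∈[-1,13] → 3·14 = 42.
|A∩B∩C| = 15.2532.
|A ∪ B ∪ C| = 345 − 142.1818 + 15.2532 = 218.07.

218.07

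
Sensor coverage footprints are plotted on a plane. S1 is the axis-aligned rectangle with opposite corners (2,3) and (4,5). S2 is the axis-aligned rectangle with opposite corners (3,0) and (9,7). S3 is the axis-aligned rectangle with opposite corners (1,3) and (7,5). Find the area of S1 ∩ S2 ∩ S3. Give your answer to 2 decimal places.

2.00

The intersection is the polygon with vertices (4,3), (3,3), (3,5), (4,5).
By the shoelace formula its area is 2.00.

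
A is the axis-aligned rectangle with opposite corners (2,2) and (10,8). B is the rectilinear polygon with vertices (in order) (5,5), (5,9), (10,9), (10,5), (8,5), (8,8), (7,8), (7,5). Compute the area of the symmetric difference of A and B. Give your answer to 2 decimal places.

41.00

|A| = 48, |B| = 17, |A∩B| = 12.
|A △ B| = |A| + |B| − 2·|A∩B| = 48 + 17 − 24 = 41.00.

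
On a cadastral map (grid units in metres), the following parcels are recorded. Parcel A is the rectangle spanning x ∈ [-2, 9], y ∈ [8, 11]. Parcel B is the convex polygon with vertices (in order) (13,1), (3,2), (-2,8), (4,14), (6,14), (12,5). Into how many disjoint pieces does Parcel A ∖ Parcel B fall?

Parcel A ∖ Parcel B splits into 2 disjoint pieces (area 0.75, area 4.5).

2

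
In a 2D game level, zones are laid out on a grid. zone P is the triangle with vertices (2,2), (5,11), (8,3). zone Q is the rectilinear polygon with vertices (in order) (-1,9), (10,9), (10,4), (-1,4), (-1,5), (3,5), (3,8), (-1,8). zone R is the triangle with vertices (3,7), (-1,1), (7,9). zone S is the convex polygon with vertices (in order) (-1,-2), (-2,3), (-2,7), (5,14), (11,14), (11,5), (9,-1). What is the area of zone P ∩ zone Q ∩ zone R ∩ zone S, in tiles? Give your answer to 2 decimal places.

2.96

The intersection is the polygon with vertices (5.947,8.474), (6.091,8.091), (3,5), (3.8,7.4).
By the shoelace formula its area is 2.96.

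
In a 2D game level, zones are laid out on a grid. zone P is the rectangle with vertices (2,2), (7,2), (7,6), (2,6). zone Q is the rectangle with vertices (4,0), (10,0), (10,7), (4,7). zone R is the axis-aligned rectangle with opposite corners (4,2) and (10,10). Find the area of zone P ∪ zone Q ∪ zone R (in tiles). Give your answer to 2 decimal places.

By inclusion–exclusion:
Individual areas: |zone P| = 20, |zone Q| = 42, |zone R| = 48.
|zone P∩zone Q|: x∈[4,7], y∈[2,6] → 3·4 = 12.
|zone P∩zone R|: x∈[4,7], y∈[2,6] → 3·4 = 12.
|zone Q∩zone R|: x∈[4,10], y∈[2,7] → 6·5 = 30.
|zone P∩zone Q∩zone R| = 12.
|zone P ∪ zone Q ∪ zone R| = 110 − 54 + 12 = 68.00.

68.00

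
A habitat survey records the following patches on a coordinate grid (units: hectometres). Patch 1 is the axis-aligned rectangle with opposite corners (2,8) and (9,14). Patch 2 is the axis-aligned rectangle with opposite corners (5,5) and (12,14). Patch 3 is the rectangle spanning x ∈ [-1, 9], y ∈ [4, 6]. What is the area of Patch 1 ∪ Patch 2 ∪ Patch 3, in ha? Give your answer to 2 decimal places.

97.00

By inclusion–exclusion:
Individual areas: |Patch 1| = 42, |Patch 2| = 63, |Patch 3| = 20.
|Patch 1∩Patch 2|: x∈[5,9], y∈[8,14] → 4·6 = 24.
|Patch 1∩Patch 3| = 0 (no overlap).
|Patch 2∩Patch 3|: x∈[5,9], y∈[5,6] → 4·1 = 4.
|Patch 1∩Patch 2∩Patch 3| = 0.
|Patch 1 ∪ Patch 2 ∪ Patch 3| = 125 − 28 + 0 = 97.00.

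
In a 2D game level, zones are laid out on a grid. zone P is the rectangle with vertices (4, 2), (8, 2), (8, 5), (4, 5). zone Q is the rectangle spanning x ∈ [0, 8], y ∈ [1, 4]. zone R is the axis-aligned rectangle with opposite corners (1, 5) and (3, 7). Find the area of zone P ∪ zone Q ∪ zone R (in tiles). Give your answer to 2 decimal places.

32.00

By inclusion–exclusion:
Individual areas: |zone P| = 12, |zone Q| = 24, |zone R| = 4.
|zone P∩zone Q|: x∈[4,8], y∈[2,4] → 4·2 = 8.
|zone P∩zone R| = 0 (no overlap).
|zone Q∩zone R| = 0 (no overlap).
|zone P∩zone Q∩zone R| = 0.
|zone P ∪ zone Q ∪ zone R| = 40 − 8 + 0 = 32.00.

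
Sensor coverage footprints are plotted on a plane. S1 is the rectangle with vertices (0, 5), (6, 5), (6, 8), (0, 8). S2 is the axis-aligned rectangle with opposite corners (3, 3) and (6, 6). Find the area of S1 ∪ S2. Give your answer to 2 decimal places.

By inclusion–exclusion:
Individual areas: |S1| = 18, |S2| = 9.
|S1∩S2|: x∈[3,6], y∈[5,6] → 3·1 = 3.
|S1 ∪ S2| = 27 − 3 = 24.00.

24.00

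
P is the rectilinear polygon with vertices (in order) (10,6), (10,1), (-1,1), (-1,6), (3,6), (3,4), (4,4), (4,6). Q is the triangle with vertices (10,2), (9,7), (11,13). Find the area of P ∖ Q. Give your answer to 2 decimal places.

51.40

|P| = 53, |P∩Q| = 1.6.
|P ∖ Q| = |P| − |P∩Q| = 53 − 1.6 = 51.40.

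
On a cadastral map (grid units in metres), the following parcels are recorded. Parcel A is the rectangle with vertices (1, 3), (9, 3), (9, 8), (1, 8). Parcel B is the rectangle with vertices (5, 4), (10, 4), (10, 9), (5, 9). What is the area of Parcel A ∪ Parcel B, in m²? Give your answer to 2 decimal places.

49.00

By inclusion–exclusion:
Individual areas: |Parcel A| = 40, |Parcel B| = 25.
|Parcel A∩Parcel B|: x∈[5,9], y∈[4,8] → 4·4 = 16.
|Parcel A ∪ Parcel B| = 65 − 16 = 49.00.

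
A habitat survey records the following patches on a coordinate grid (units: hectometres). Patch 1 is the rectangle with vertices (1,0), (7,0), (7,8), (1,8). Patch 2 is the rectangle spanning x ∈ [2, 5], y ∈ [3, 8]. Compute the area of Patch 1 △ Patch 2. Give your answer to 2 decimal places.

|Patch 1∩Patch 2|: x∈[2,5], y∈[3,8] → 3·5 = 15.
|Patch 1 △ Patch 2| = |Patch 1| + |Patch 2| − 2·|Patch 1∩Patch 2| = 48 + 15 − 30 = 33.00.

33.00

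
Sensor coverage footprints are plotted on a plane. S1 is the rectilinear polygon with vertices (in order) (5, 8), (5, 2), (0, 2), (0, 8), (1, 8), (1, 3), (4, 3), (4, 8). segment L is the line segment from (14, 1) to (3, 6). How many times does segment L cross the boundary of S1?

2

The segment meets the boundary at (4,5.545), (5,5.091).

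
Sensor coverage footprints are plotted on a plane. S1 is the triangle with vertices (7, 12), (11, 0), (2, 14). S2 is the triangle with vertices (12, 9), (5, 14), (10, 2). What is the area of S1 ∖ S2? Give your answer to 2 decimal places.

18.26

|S1| = 26, |S1∩S2| = 7.7369.
|S1 ∖ S2| = |S1| − |S1∩S2| = 26 − 7.7369 = 18.26.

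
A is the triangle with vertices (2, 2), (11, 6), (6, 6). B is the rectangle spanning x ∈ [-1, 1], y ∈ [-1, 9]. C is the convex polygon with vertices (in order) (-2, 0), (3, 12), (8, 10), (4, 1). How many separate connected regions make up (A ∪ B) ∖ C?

(A ∪ B) ∖ C splits into 3 disjoint pieces (area 6.3214, area 2.6667, area 8.4).

3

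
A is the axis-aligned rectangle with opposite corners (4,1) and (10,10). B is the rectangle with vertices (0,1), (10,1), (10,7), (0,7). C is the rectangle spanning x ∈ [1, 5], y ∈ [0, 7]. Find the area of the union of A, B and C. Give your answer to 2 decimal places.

By inclusion–exclusion:
Individual areas: |A| = 54, |B| = 60, |C| = 28.
|A∩B|: x∈[4,10], y∈[1,7] → 6·6 = 36.
|A∩C|: x∈[4,5], y∈[1,7] → 1·6 = 6.
|B∩C|: x∈[1,5], y∈[1,7] → 4·6 = 24.
|A∩B∩C| = 6.
|A ∪ B ∪ C| = 142 − 66 + 6 = 82.00.

82.00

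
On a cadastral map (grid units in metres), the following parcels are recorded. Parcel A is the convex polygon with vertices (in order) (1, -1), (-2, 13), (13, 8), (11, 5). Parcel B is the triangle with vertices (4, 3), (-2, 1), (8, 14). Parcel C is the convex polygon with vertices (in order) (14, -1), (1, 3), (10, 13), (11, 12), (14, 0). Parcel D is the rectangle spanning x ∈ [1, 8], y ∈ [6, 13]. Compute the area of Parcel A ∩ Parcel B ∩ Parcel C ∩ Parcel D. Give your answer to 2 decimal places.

The intersection is the polygon with vertices (6.034,8.593), (5.091,6), (3.7,6).
By the shoelace formula its area is 1.80.

1.80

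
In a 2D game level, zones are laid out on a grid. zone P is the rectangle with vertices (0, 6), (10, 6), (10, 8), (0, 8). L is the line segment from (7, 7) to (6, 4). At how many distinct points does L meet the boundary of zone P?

The segment meets the boundary at (6.667,6).

1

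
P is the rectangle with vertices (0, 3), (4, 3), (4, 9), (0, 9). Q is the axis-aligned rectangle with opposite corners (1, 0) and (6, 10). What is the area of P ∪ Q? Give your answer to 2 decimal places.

By inclusion–exclusion:
Individual areas: |P| = 24, |Q| = 50.
|P∩Q|: x∈[1,4], y∈[3,9] → 3·6 = 18.
|P ∪ Q| = 74 − 18 = 56.00.

56.00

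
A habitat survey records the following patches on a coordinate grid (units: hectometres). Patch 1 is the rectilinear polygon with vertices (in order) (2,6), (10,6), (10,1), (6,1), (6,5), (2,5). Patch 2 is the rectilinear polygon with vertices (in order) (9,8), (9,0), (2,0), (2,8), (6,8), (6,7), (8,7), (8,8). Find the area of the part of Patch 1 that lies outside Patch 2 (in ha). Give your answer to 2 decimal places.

5.00

|Patch 1| = 24, |Patch 1∩Patch 2| = 19.
|Patch 1 ∖ Patch 2| = |Patch 1| − |Patch 1∩Patch 2| = 24 − 19 = 5.00.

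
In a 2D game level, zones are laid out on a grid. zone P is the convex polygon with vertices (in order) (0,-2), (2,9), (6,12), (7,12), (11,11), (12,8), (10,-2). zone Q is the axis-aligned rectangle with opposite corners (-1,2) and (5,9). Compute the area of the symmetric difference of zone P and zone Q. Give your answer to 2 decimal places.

|zone P| = 130.5, |zone Q| = 42, |zone P∩zone Q| = 25.4545.
|zone P △ zone Q| = |zone P| + |zone Q| − 2·|zone P∩zone Q| = 130.5 + 42 − 50.9091 = 121.59.

121.59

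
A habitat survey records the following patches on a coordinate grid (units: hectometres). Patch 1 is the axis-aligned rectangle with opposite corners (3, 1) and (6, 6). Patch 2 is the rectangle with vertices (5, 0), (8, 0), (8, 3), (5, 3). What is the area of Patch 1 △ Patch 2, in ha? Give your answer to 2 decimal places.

|Patch 1∩Patch 2|: x∈[5,6], y∈[1,3] → 1·2 = 2.
|Patch 1 △ Patch 2| = |Patch 1| + |Patch 2| − 2·|Patch 1∩Patch 2| = 15 + 9 − 4 = 20.00.

20.00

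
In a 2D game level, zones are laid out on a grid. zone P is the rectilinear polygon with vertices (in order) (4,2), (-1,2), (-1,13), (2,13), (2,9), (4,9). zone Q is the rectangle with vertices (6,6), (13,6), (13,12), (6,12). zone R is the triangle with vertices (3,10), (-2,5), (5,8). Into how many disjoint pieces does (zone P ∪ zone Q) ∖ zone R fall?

(zone P ∪ zone Q) ∖ zone R splits into 3 disjoint pieces (area 22.5, area 16.5, area 42).

3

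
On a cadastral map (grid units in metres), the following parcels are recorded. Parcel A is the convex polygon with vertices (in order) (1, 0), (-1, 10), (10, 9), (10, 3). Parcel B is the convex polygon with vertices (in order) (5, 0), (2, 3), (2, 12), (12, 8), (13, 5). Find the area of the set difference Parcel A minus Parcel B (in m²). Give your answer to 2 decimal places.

22.18

|Parcel A| = 81, |Parcel A∩Parcel B| = 58.8176.
|Parcel A ∖ Parcel B| = |Parcel A| − |Parcel A∩Parcel B| = 81 − 58.8176 = 22.18.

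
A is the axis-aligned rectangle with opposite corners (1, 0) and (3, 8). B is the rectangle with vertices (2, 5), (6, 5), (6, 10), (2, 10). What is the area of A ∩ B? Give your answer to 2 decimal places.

3.00

|A∩B|: x∈[2,3], y∈[5,8] → 1·3 = 3.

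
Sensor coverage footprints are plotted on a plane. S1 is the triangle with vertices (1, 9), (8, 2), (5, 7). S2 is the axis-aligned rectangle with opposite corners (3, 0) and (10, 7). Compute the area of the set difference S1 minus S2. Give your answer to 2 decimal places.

|S1| = 7, |S1∩S2| = 5.
|S1 ∖ S2| = |S1| − |S1∩S2| = 7 − 5 = 2.00.

2.00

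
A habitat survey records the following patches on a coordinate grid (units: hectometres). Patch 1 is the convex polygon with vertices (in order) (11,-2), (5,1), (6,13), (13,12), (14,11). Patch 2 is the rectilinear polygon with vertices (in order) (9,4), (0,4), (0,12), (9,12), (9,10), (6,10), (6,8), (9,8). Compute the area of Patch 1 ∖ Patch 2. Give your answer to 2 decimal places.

74.17

|Patch 1| = 95.5, |Patch 1∩Patch 2| = 21.3333.
|Patch 1 ∖ Patch 2| = |Patch 1| − |Patch 1∩Patch 2| = 95.5 − 21.3333 = 74.17.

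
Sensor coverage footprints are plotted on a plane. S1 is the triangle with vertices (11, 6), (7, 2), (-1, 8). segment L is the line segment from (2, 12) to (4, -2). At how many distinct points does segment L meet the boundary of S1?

2

The segment meets the boundary at (3,5), (2.659,7.39).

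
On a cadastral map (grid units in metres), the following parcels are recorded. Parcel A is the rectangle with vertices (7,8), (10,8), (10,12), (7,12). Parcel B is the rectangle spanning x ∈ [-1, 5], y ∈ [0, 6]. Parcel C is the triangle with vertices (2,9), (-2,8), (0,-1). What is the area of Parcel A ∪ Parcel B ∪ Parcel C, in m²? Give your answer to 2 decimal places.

57.56

By inclusion–exclusion:
Individual areas: |Parcel A| = 12, |Parcel B| = 36, |Parcel C| = 19.
|Parcel A∩Parcel B| = 0 (no overlap).
|Parcel A∩Parcel C| = 0.
|Parcel B∩Parcel C| = 9.4389.
|Parcel A∩Parcel B∩Parcel C| = 0.
|Parcel A ∪ Parcel B ∪ Parcel C| = 67 − 9.4389 + 0 = 57.56.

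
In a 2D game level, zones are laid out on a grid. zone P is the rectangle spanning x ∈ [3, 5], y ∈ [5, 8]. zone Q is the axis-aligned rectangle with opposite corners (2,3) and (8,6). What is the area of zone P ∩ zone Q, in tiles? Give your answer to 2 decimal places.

2.00

|zone P∩zone Q|: x∈[3,5], y∈[5,6] → 2·1 = 2.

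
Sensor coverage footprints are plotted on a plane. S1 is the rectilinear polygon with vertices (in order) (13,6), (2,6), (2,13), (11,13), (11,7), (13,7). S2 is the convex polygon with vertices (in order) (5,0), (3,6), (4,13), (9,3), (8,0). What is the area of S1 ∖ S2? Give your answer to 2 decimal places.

|S1| = 65, |S1∩S2| = 15.75.
|S1 ∖ S2| = |S1| − |S1∩S2| = 65 − 15.75 = 49.25.

49.25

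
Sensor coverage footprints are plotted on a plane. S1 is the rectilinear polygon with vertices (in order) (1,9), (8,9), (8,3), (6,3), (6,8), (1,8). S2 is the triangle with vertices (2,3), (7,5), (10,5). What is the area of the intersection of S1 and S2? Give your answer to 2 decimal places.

The intersection is the polygon with vertices (8,4.5), (6,4), (6,4.6), (7,5), (8,5).
By the shoelace formula its area is 1.30.

1.30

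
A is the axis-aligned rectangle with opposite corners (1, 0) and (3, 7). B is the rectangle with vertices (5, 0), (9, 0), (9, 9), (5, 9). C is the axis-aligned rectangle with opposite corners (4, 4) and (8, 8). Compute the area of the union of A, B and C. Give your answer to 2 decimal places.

By inclusion–exclusion:
Individual areas: |A| = 14, |B| = 36, |C| = 16.
|A∩B| = 0 (no overlap).
|A∩C| = 0 (no overlap).
|B∩C|: x∈[5,8], y∈[4,8] → 3·4 = 12.
|A∩B∩C| = 0.
|A ∪ B ∪ C| = 66 − 12 + 0 = 54.00.

54.00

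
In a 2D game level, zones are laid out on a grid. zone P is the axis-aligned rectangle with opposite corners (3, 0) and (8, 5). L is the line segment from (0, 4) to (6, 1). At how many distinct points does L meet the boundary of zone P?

1

The segment meets the boundary at (3,2.5).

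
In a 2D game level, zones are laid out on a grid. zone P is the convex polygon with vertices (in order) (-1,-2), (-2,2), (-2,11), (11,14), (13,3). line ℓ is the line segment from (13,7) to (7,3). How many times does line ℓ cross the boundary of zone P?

The segment meets the boundary at (12.351,6.568).

1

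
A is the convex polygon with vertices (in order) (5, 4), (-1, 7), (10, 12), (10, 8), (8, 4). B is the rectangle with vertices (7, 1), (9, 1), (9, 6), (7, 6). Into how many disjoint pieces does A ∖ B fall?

1

A ∖ B is a single connected region.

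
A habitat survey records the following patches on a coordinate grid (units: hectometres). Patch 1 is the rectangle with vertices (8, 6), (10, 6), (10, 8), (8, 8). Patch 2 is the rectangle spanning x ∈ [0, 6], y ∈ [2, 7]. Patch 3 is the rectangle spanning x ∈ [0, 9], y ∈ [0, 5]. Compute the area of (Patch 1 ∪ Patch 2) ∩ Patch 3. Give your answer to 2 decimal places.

The region (Patch 1 ∪ Patch 2) ∩ Patch 3 is the polygon with vertices (6,2), (0,2), (0,5), (6,5).
By the shoelace formula its area is 18.00.

18.00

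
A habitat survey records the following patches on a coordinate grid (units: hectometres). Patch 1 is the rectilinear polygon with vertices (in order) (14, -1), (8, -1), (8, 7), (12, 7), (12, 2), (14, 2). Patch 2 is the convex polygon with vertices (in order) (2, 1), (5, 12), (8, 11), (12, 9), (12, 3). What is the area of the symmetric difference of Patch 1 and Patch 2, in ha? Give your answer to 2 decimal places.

76.80

|Patch 1| = 38, |Patch 2| = 74, |Patch 1∩Patch 2| = 17.6.
|Patch 1 △ Patch 2| = |Patch 1| + |Patch 2| − 2·|Patch 1∩Patch 2| = 38 + 74 − 35.2 = 76.80.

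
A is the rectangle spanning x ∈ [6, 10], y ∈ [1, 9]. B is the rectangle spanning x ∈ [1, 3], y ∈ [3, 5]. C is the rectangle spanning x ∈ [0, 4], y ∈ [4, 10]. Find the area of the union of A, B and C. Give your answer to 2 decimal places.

By inclusion–exclusion:
Individual areas: |A| = 32, |B| = 4, |C| = 24.
|A∩B| = 0 (no overlap).
|A∩C| = 0 (no overlap).
|B∩C|: x∈[1,3], y∈[4,5] → 2·1 = 2.
|A∩B∩C| = 0.
|A ∪ B ∪ C| = 60 − 2 + 0 = 58.00.

58.00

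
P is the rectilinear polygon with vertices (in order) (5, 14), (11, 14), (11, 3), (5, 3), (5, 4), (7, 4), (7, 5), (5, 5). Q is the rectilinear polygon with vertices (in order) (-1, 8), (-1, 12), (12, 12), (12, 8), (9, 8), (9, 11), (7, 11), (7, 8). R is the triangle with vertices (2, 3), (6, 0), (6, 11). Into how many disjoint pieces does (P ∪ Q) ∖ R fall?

1

(P ∪ Q) ∖ R is a single connected region.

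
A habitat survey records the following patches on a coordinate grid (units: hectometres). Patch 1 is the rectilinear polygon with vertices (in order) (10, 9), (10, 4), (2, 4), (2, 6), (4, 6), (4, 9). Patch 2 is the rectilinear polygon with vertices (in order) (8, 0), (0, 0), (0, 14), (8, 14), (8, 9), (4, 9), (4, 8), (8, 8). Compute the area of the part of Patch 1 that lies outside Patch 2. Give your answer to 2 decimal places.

|Patch 1| = 34, |Patch 1∩Patch 2| = 20.
|Patch 1 ∖ Patch 2| = |Patch 1| − |Patch 1∩Patch 2| = 34 − 20 = 14.00.

14.00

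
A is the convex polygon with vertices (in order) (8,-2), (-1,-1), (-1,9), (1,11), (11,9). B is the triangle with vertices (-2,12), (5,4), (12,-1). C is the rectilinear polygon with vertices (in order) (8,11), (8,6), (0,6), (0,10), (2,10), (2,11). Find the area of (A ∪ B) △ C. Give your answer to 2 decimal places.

|A ∪ B| = 124.4089.
|(A ∪ B) ∩ C| = 33.2.
|(A ∪ B) △ C| = 124.4089 + 38 − 66.4 = 96.01.

96.01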